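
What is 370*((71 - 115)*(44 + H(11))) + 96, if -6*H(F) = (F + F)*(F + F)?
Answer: 1791088/3 ≈ 5.9703e+5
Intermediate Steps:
H(F) = -2*F**2/3 (H(F) = -(F + F)*(F + F)/6 = -2*F*2*F/6 = -2*F**2/3)
370*((71 - 115)*(44 + H(11))) + 96 = 370*((71 - 115)*(44 - 2/3*11**2)) + 96 = 370*(-44*(44 - 2/3*121)) + 96 = 370*(-44*(44 - 242/3)) + 96 = 370*(-44*(-110/3)) + 96 = 370*(4840/3) + 96 = 1790800/3 + 96 = 1791088/3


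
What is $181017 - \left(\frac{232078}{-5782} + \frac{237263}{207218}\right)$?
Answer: $\frac{15494959094745}{85581034} \approx 1.8106 \cdot 10^{5}$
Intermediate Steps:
$181017 - \left(\frac{232078}{-5782} + \frac{237263}{207218}\right) = 181017 - \left(232078 \left(- \frac{1}{5782}\right) + 237263 \cdot \frac{1}{207218}\right) = 181017 - \left(- \frac{16577}{413} + \frac{237263}{207218}\right) = 181017 - - \frac{3337063167}{85581034} = 181017 + \frac{3337063167}{85581034} = \frac{15494959094745}{85581034}$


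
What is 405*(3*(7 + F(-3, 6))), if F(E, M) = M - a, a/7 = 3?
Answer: -9720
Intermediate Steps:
a = 21 (a = 7*3 = 21)
F(E, M) = -21 + M (F(E, M) = M - 1*21 = M - 21 = -21 + M)
405*(3*(7 + F(-3, 6))) = 405*(3*(7 + (-21 + 6))) = 405*(3*(7 - 15)) = 405*(3*(-8)) = 405*(-24) = -9720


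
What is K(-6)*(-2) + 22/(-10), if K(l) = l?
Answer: 49/5 ≈ 9.8000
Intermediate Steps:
K(-6)*(-2) + 22/(-10) = -6*(-2) + 22/(-10) = 12 + 22*(-1/10) = 12 - 11/5 = 49/5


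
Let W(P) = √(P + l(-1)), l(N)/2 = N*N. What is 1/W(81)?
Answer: √83/83 ≈ 0.10976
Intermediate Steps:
l(N) = 2*N² (l(N) = 2*(N*N) = 2*N²)
W(P) = √(2 + P) (W(P) = √(P + 2*(-1)²) = √(P + 2*1) = √(P + 2) = √(2 + P))
1/W(81) = 1/(√(2 + 81)) = 1/(√83) = √83/83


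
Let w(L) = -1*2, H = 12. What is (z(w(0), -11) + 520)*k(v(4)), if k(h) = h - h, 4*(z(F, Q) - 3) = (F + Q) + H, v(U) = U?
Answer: 0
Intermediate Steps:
w(L) = -2
z(F, Q) = 6 + F/4 + Q/4 (z(F, Q) = 3 + ((F + Q) + 12)/4 = 3 + (12 + F + Q)/4 = 3 + (3 + F/4 + Q/4) = 6 + F/4 + Q/4)
k(h) = 0
(z(w(0), -11) + 520)*k(v(4)) = ((6 + (¼)*(-2) + (¼)*(-11)) + 520)*0 = ((6 - ½ - 11/4) + 520)*0 = (11/4 + 520)*0 = (2091/4)*0 = 0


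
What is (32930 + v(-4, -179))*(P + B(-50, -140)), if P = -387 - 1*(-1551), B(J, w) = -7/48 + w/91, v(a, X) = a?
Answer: 11940366955/312 ≈ 3.8270e+7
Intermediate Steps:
B(J, w) = -7/48 + w/91 (B(J, w) = -7*1/48 + w*(1/91) = -7/48 + w/91)
P = 1164 (P = -387 + 1551 = 1164)
(32930 + v(-4, -179))*(P + B(-50, -140)) = (32930 - 4)*(1164 + (-7/48 + (1/91)*(-140))) = 32926*(1164 + (-7/48 - 20/13)) = 32926*(1164 - 1051/624) = 32926*(725285/624) = 11940366955/312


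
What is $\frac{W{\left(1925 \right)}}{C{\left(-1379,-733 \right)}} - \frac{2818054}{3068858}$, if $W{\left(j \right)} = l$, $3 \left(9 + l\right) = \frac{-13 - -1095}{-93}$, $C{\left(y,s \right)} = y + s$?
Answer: $- \frac{824753138299}{904159219392} \approx -0.91218$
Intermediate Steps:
$C{\left(y,s \right)} = s + y$
$l = - \frac{3593}{279}$ ($l = -9 + \frac{\left(-13 - -1095\right) \frac{1}{-93}}{3} = -9 + \frac{\left(-13 + 1095\right) \left(- \frac{1}{93}\right)}{3} = -9 + \frac{1082 \left(- \frac{1}{93}\right)}{3} = -9 + \frac{1}{3} \left(- \frac{1082}{93}\right) = -9 - \frac{1082}{279} = - \frac{3593}{279} \approx -12.878$)
$W{\left(j \right)} = - \frac{3593}{279}$
$\frac{W{\left(1925 \right)}}{C{\left(-1379,-733 \right)}} - \frac{2818054}{3068858} = - \frac{3593}{279 \left(-733 - 1379\right)} - \frac{2818054}{3068858} = - \frac{3593}{279 \left(-2112\right)} - \frac{1409027}{1534429} = \left(- \frac{3593}{279}\right) \left(- \frac{1}{2112}\right) - \frac{1409027}{1534429} = \frac{3593}{589248} - \frac{1409027}{1534429} = - \frac{824753138299}{904159219392}$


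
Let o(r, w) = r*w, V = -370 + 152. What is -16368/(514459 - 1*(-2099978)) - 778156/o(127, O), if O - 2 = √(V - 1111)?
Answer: 4*(-173228*√1329 + 169536999637*I)/(110677833*(√1329 - 2*I)) ≈ -9.1994 + 167.57*I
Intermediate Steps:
V = -218
O = 2 + I*√1329 (O = 2 + √(-218 - 1111) = 2 + √(-1329) = 2 + I*√1329 ≈ 2.0 + 36.455*I)
-16368/(514459 - 1*(-2099978)) - 778156/o(127, O) = -16368/(514459 - 1*(-2099978)) - 778156*1/(127*(2 + I*√1329)) = -16368/(514459 + 2099978) - 778156/(254 + 127*I*√1329) = -16368/2614437 - 778156/(254 + 127*I*√1329) = -16368*1/2614437 - 778156/(254 + 127*I*√1329) = -5456/871479 - 778156/(254 + 127*I*√1329)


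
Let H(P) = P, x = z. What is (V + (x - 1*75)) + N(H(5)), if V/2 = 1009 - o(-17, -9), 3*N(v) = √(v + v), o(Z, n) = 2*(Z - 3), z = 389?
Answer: 2412 + √10/3 ≈ 2413.1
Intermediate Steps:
x = 389
o(Z, n) = -6 + 2*Z (o(Z, n) = 2*(-3 + Z) = -6 + 2*Z)
N(v) = √2*√v/3 (N(v) = √(v + v)/3 = √(2*v)/3 = (√2*√v)/3 = √2*√v/3)
V = 2098 (V = 2*(1009 - (-6 + 2*(-17))) = 2*(1009 - (-6 - 34)) = 2*(1009 - 1*(-40)) = 2*(1009 + 40) = 2*1049 = 2098)
(V + (x - 1*75)) + N(H(5)) = (2098 + (389 - 1*75)) + √2*√5/3 = (2098 + (389 - 75)) + √10/3 = (2098 + 314) + √10/3 = 2412 + √10/3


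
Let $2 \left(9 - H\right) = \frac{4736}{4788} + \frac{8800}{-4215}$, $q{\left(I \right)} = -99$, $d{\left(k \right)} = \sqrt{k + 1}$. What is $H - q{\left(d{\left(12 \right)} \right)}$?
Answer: $\frac{36511324}{336357} \approx 108.55$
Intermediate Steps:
$d{\left(k \right)} = \sqrt{1 + k}$
$H = \frac{3211981}{336357}$ ($H = 9 - \frac{\frac{4736}{4788} + \frac{8800}{-4215}}{2} = 9 - \frac{4736 \cdot \frac{1}{4788} + 8800 \left(- \frac{1}{4215}\right)}{2} = 9 - \frac{\frac{1184}{1197} - \frac{1760}{843}}{2} = 9 - - \frac{184768}{336357} = 9 + \frac{184768}{336357} = \frac{3211981}{336357} \approx 9.5493$)
$H - q{\left(d{\left(12 \right)} \right)} = \frac{3211981}{336357} - -99 = \frac{3211981}{336357} + 99 = \frac{36511324}{336357}$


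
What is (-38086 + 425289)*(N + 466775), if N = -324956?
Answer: 54912742257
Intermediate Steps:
(-38086 + 425289)*(N + 466775) = (-38086 + 425289)*(-324956 + 466775) = 387203*141819 = 54912742257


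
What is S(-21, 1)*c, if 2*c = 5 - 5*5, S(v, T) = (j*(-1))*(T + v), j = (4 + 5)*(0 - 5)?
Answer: 9000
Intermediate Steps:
j = -45 (j = 9*(-5) = -45)
S(v, T) = 45*T + 45*v (S(v, T) = (-45*(-1))*(T + v) = 45*(T + v) = 45*T + 45*v)
c = -10 (c = (5 - 5*5)/2 = (5 - 25)/2 = (½)*(-20) = -10)
S(-21, 1)*c = (45*1 + 45*(-21))*(-10) = (45 - 945)*(-10) = -900*(-10) = 9000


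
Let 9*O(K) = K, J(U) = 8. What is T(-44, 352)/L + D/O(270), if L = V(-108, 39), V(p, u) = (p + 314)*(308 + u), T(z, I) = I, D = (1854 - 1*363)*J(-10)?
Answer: 71053988/178705 ≈ 397.60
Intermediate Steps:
O(K) = K/9
D = 11928 (D = (1854 - 1*363)*8 = (1854 - 363)*8 = 1491*8 = 11928)
V(p, u) = (308 + u)*(314 + p) (V(p, u) = (314 + p)*(308 + u) = (308 + u)*(314 + p))
L = 71482 (L = 96712 + 308*(-108) + 314*39 - 108*39 = 96712 - 33264 + 12246 - 4212 = 71482)
T(-44, 352)/L + D/O(270) = 352/71482 + 11928/(((⅑)*270)) = 352*(1/71482) + 11928/30 = 176/35741 + 11928*(1/30) = 176/35741 + 1988/5 = 71053988/178705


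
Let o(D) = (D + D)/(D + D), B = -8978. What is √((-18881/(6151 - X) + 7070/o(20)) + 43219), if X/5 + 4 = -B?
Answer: 4*√4712002288823/38719 ≈ 224.25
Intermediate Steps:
X = 44870 (X = -20 + 5*(-1*(-8978)) = -20 + 5*8978 = -20 + 44890 = 44870)
o(D) = 1 (o(D) = (2*D)/((2*D)) = (2*D)*(1/(2*D)) = 1)
√((-18881/(6151 - X) + 7070/o(20)) + 43219) = √((-18881/(6151 - 1*44870) + 7070/1) + 43219) = √((-18881/(6151 - 44870) + 7070*1) + 43219) = √((-18881/(-38719) + 7070) + 43219) = √((-18881*(-1/38719) + 7070) + 43219) = √((18881/38719 + 7070) + 43219) = √(273762211/38719 + 43219) = √(1947158672/38719) = 4*√4712002288823/38719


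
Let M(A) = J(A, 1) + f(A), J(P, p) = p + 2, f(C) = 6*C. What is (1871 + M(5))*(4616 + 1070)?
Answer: 10826144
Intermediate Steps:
J(P, p) = 2 + p
M(A) = 3 + 6*A (M(A) = (2 + 1) + 6*A = 3 + 6*A)
(1871 + M(5))*(4616 + 1070) = (1871 + (3 + 6*5))*(4616 + 1070) = (1871 + (3 + 30))*5686 = (1871 + 33)*5686 = 1904*5686 = 10826144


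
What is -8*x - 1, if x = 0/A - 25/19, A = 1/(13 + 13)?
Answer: 181/19 ≈ 9.5263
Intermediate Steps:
A = 1/26 ≈ 0.038462
x = -25/19 (x = 0/(1/26) - 25/19 = 0*26 - 25*1/19 = 0 - 25/19 = -25/19 ≈ -1.3158)
-8*x - 1 = -8*(-25/19) - 1 = 200/19 - 1 = 181/19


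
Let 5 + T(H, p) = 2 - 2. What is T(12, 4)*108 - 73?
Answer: -613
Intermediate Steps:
T(H, p) = -5 (T(H, p) = -5 + (2 - 2) = -5 + 0 = -5)
T(12, 4)*108 - 73 = -5*108 - 73 = -540 - 73 = -613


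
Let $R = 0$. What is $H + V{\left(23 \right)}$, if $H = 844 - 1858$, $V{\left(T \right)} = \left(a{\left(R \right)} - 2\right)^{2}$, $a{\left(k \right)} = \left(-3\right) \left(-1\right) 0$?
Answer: $-1010$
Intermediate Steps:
$a{\left(k \right)} = 0$ ($a{\left(k \right)} = 3 \cdot 0 = 0$)
$V{\left(T \right)} = 4$ ($V{\left(T \right)} = \left(0 - 2\right)^{2} = \left(-2\right)^{2} = 4$)
$H = -1014$ ($H = 844 - 1858 = -1014$)
$H + V{\left(23 \right)} = -1014 + 4 = -1010$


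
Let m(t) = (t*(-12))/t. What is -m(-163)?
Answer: 12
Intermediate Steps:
m(t) = -12 (m(t) = (-12*t)/t = -12)
-m(-163) = -1*(-12) = 12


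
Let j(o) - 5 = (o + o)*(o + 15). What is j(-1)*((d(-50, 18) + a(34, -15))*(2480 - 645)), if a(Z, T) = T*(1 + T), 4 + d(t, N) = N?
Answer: -9453920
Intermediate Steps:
d(t, N) = -4 + N
j(o) = 5 + 2*o*(15 + o) (j(o) = 5 + (o + o)*(o + 15) = 5 + (2*o)*(15 + o) = 5 + 2*o*(15 + o))
j(-1)*((d(-50, 18) + a(34, -15))*(2480 - 645)) = (5 + 2*(-1)² + 30*(-1))*(((-4 + 18) - 15*(1 - 15))*(2480 - 645)) = (5 + 2*1 - 30)*((14 - 15*(-14))*1835) = (5 + 2 - 30)*((14 + 210)*1835) = -5152*1835 = -23*411040 = -9453920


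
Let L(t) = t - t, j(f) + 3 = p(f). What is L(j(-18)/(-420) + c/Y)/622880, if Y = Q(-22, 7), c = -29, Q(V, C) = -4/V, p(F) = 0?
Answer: 0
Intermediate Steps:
j(f) = -3 (j(f) = -3 + 0 = -3)
Y = 2/11 (Y = -4/(-22) = -4*(-1/22) = 2/11 ≈ 0.18182)
L(t) = 0
L(j(-18)/(-420) + c/Y)/622880 = 0/622880 = 0*(1/622880) = 0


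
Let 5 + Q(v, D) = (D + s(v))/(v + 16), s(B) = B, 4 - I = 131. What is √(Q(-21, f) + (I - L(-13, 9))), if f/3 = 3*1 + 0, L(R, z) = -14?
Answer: 17*I*√10/5 ≈ 10.752*I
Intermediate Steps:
f = 9 (f = 3*(3*1 + 0) = 3*(3 + 0) = 3*3 = 9)
I = -127 (I = 4 - 1*131 = 4 - 131 = -127)
Q(v, D) = -5 + (D + v)/(16 + v) (Q(v, D) = -5 + (D + v)/(v + 16) = -5 + (D + v)/(16 + v))
√(Q(-21, f) + (I - L(-13, 9))) = √((-80 + 9 - 4*(-21))/(16 - 21) + (-127 - 1*(-14))) = √((-80 + 9 + 84)/(-5) + (-127 + 14)) = √(-⅕*13 - 113) = √(-13/5 - 113) = √(-578/5) = 17*I*√10/5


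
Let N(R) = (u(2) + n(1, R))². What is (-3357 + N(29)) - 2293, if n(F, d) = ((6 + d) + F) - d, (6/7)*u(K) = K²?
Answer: -49625/9 ≈ -5513.9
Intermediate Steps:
u(K) = 7*K²/6
n(F, d) = 6 + F (n(F, d) = (6 + F + d) - d = 6 + F)
N(R) = 1225/9 (N(R) = ((7/6)*2² + (6 + 1))² = ((7/6)*4 + 7)² = (14/3 + 7)² = (35/3)² = 1225/9)
(-3357 + N(29)) - 2293 = (-3357 + 1225/9) - 2293 = -28988/9 - 2293 = -49625/9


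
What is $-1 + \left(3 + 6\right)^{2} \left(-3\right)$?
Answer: $-244$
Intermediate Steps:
$-1 + \left(3 + 6\right)^{2} \left(-3\right) = -1 + 9^{2} \left(-3\right) = -1 + 81 \left(-3\right) = -1 - 243 = -244$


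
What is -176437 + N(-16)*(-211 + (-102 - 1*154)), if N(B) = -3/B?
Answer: -2824393/16 ≈ -1.7652e+5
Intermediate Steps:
-176437 + N(-16)*(-211 + (-102 - 1*154)) = -176437 + (-3/(-16))*(-211 + (-102 - 1*154)) = -176437 + (-3*(-1/16))*(-211 + (-102 - 154)) = -176437 + 3*(-211 - 256)/16 = -176437 + (3/16)*(-467) = -176437 - 1401/16 = -2824393/16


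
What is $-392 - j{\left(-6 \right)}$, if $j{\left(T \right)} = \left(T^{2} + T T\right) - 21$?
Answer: $-443$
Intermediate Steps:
$j{\left(T \right)} = -21 + 2 T^{2}$ ($j{\left(T \right)} = \left(T^{2} + T^{2}\right) - 21 = 2 T^{2} - 21 = -21 + 2 T^{2}$)
$-392 - j{\left(-6 \right)} = -392 - \left(-21 + 2 \left(-6\right)^{2}\right) = -392 - \left(-21 + 2 \cdot 36\right) = -392 - \left(-21 + 72\right) = -392 - 51 = -443$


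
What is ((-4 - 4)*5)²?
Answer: 1600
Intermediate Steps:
((-4 - 4)*5)² = (-8*5)² = (-40)² = 1600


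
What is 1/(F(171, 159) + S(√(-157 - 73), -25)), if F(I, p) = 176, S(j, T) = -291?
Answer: -1/115 ≈ -0.0086956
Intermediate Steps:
1/(F(171, 159) + S(√(-157 - 73), -25)) = 1/(176 - 291) = 1/(-115) = -1/115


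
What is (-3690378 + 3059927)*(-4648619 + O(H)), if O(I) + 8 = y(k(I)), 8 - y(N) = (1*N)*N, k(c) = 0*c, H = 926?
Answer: 2930726497169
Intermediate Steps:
k(c) = 0
y(N) = 8 - N² (y(N) = 8 - 1*N*N = 8 - N*N = 8 - N²)
O(I) = 0 (O(I) = -8 + (8 - 1*0²) = -8 + (8 - 1*0) = -8 + (8 + 0) = -8 + 8 = 0)
(-3690378 + 3059927)*(-4648619 + O(H)) = (-3690378 + 3059927)*(-4648619 + 0) = -630451*(-4648619) = 2930726497169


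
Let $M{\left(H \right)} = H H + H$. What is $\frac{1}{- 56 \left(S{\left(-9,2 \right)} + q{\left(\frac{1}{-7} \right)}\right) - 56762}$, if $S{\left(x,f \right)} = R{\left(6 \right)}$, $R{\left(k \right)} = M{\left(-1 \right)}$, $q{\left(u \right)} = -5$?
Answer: $- \frac{1}{56482} \approx -1.7705 \cdot 10^{-5}$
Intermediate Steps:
$M{\left(H \right)} = H + H^{2}$ ($M{\left(H \right)} = H^{2} + H = H + H^{2}$)
$R{\left(k \right)} = 0$ ($R{\left(k \right)} = - (1 - 1) = \left(-1\right) 0 = 0$)
$S{\left(x,f \right)} = 0$
$\frac{1}{- 56 \left(S{\left(-9,2 \right)} + q{\left(\frac{1}{-7} \right)}\right) - 56762} = \frac{1}{- 56 \left(0 - 5\right) - 56762} = \frac{1}{\left(-56\right) \left(-5\right) - 56762} = \frac{1}{280 - 56762} = \frac{1}{-56482} = - \frac{1}{56482}$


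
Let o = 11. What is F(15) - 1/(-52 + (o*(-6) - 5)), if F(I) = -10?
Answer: -1229/123 ≈ -9.9919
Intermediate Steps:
F(15) - 1/(-52 + (o*(-6) - 5)) = -10 - 1/(-52 + (11*(-6) - 5)) = -10 - 1/(-52 + (-66 - 5)) = -10 - 1/(-52 - 71) = -10 - 1/(-123) = -10 - 1*(-1/123) = -10 + 1/123 = -1229/123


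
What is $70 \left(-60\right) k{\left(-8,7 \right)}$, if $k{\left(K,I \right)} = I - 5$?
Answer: $-8400$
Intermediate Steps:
$k{\left(K,I \right)} = -5 + I$ ($k{\left(K,I \right)} = I - 5 = -5 + I$)
$70 \left(-60\right) k{\left(-8,7 \right)} = 70 \left(-60\right) \left(-5 + 7\right) = \left(-4200\right) 2 = -8400$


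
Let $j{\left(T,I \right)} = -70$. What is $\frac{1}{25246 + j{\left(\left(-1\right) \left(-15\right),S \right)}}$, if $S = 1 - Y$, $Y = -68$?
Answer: $\frac{1}{25176} \approx 3.972 \cdot 10^{-5}$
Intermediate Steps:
$S = 69$ ($S = 1 - -68 = 1 + 68 = 69$)
$\frac{1}{25246 + j{\left(\left(-1\right) \left(-15\right),S \right)}} = \frac{1}{25246 - 70} = \frac{1}{25176}$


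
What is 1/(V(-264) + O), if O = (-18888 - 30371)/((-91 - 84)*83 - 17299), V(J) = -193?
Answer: -31824/6092773 ≈ -0.0052232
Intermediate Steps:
O = 49259/31824 (O = -49259/(-175*83 - 17299) = -49259/(-14525 - 17299) = -49259/(-31824) = -49259*(-1/31824) = 49259/31824 ≈ 1.5479)
1/(V(-264) + O) = 1/(-193 + 49259/31824) = 1/(-6092773/31824) = -31824/6092773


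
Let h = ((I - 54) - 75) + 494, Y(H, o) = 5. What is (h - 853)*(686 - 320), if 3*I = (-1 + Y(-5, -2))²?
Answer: -176656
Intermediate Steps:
I = 16/3 (I = (-1 + 5)²/3 = (⅓)*4² = (⅓)*16 = 16/3 ≈ 5.3333)
h = 1111/3 (h = ((16/3 - 54) - 75) + 494 = (-146/3 - 75) + 494 = -371/3 + 494 = 1111/3 ≈ 370.33)
(h - 853)*(686 - 320) = (1111/3 - 853)*(686 - 320) = -1448/3*366 = -176656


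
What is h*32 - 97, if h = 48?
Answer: 1439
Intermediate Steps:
h*32 - 97 = 48*32 - 97 = 1536 - 97 = 1439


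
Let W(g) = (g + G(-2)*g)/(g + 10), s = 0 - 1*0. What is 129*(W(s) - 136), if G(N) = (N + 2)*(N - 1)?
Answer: -17544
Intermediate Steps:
s = 0 (s = 0 + 0 = 0)
G(N) = (-1 + N)*(2 + N) (G(N) = (2 + N)*(-1 + N) = (-1 + N)*(2 + N))
W(g) = g/(10 + g) (W(g) = (g + (-2 - 2 + (-2)²)*g)/(g + 10) = (g + (-2 - 2 + 4)*g)/(10 + g) = (g + 0*g)/(10 + g) = (g + 0)/(10 + g) = g/(10 + g))
129*(W(s) - 136) = 129*(0/(10 + 0) - 136) = 129*(0/10 - 136) = 129*(0*(⅒) - 136) = 129*(0 - 136) = 129*(-136) = -17544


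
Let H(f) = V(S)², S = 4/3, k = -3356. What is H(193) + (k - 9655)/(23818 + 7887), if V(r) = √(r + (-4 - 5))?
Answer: -768248/95115 ≈ -8.0770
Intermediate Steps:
S = 4/3 (S = 4*(⅓) = 4/3 ≈ 1.3333)
V(r) = √(-9 + r) (V(r) = √(r - 9) = √(-9 + r))
H(f) = -23/3 (H(f) = (√(-9 + 4/3))² = (√(-23/3))² = (I*√69/3)² = -23/3)
H(193) + (k - 9655)/(23818 + 7887) = -23/3 + (-3356 - 9655)/(23818 + 7887) = -23/3 - 13011/31705 = -768248/95115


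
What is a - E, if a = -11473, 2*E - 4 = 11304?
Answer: -17127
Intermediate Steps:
E = 5654 (E = 2 + (½)*11304 = 2 + 5652 = 5654)
a - E = -11473 - 1*5654 = -11473 - 5654 = -17127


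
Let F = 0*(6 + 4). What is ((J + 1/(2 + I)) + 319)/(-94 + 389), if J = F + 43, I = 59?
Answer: 22083/17995 ≈ 1.2272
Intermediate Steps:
F = 0 (F = 0*10 = 0)
J = 43 (J = 0 + 43 = 43)
((J + 1/(2 + I)) + 319)/(-94 + 389) = ((43 + 1/(2 + 59)) + 319)/(-94 + 389) = ((43 + 1/61) + 319)/295 = ((43 + 1/61) + 319)*(1/295) = (2624/61 + 319)*(1/295) = (22083/61)*(1/295) = 22083/17995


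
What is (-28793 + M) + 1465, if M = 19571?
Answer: -7757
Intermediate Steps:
(-28793 + M) + 1465 = (-28793 + 19571) + 1465 = -9222 + 1465 = -7757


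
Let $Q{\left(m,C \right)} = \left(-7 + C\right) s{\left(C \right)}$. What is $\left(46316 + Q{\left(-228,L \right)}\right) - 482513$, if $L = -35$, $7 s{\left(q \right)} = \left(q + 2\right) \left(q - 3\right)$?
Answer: $-443721$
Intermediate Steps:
$s{\left(q \right)} = \frac{\left(-3 + q\right) \left(2 + q\right)}{7}$ ($s{\left(q \right)} = \frac{\left(q + 2\right) \left(q - 3\right)}{7} = \frac{\left(2 + q\right) \left(-3 + q\right)}{7} = \frac{\left(-3 + q\right) \left(2 + q\right)}{7}$)
$Q{\left(m,C \right)} = \left(-7 + C\right) \left(- \frac{6}{7} - \frac{C}{7} + \frac{C^{2}}{7}\right)$
$\left(46316 + Q{\left(-228,L \right)}\right) - 482513 = \left(46316 - \frac{\left(-7 - 35\right) \left(6 - 35 - \left(-35\right)^{2}\right)}{7}\right) - 482513 = \left(46316 - - 6 \left(6 - 35 - 1225\right)\right) - 482513 = \left(46316 - \left(-6\right) \left(-1254\right)\right) - 482513 = \left(46316 - 7524\right) - 482513 = 38792 - 482513 = -443721$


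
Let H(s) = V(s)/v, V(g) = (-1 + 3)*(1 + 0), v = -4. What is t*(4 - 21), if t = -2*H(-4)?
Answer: -17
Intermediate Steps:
V(g) = 2 (V(g) = 2*1 = 2)
H(s) = -½ (H(s) = 2/(-4) = 2*(-¼) = -½)
t = 1 (t = -2*(-½) = 1)
t*(4 - 21) = 1*(4 - 21) = 1*(-17) = -17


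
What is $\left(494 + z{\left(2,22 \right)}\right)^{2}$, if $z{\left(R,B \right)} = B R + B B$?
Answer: $1044484$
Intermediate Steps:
$z{\left(R,B \right)} = B^{2} + B R$ ($z{\left(R,B \right)} = B R + B^{2} = B^{2} + B R$)
$\left(494 + z{\left(2,22 \right)}\right)^{2} = \left(494 + 22 \left(22 + 2\right)\right)^{2} = \left(494 + 22 \cdot 24\right)^{2} = \left(494 + 528\right)^{2} = 1022^{2} = 1044484$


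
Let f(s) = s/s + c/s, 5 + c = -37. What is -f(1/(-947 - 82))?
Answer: -43219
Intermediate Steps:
c = -42 (c = -5 - 37 = -42)
f(s) = 1 - 42/s (f(s) = s/s - 42/s = 1 - 42/s)
-f(1/(-947 - 82)) = -(-42 + 1/(-947 - 82))/(1/(-947 - 82)) = -(-42 + 1/(-1029))/(1/(-1029)) = -(-42 - 1/1029)/(-1/1029) = -(-1029)*(-43219)/1029 = -1*43219 = -43219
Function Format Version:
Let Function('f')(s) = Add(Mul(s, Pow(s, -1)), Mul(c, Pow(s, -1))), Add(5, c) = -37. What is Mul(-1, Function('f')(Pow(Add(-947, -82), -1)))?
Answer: -43219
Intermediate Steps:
c = -42 (c = Add(-5, -37) = -42)
Function('f')(s) = Add(1, Mul(-42, Pow(s, -1))) (Function('f')(s) = Add(Mul(s, Pow(s, -1)), Mul(-42, Pow(s, -1))) = Add(1, Mul(-42, Pow(s, -1))))
Mul(-1, Function('f')(Pow(Add(-947, -82), -1))) = Mul(-1, Mul(Pow(Pow(Add(-947, -82), -1), -1), Add(-42, Pow(Add(-947, -82), -1)))) = Mul(-1, Mul(Pow(Pow(-1029, -1), -1), Add(-42, Pow(-1029, -1)))) = Mul(-1, Mul(Pow(Rational(-1, 1029), -1), Add(-42, Rational(-1, 1029)))) = Mul(-1, Mul(-1029, Rational(-43219, 1029))) = Mul(-1, 43219) = -43219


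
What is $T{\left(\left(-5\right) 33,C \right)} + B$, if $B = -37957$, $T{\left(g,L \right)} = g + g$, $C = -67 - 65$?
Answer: $-38287$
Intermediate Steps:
$C = -132$
$T{\left(g,L \right)} = 2 g$
$T{\left(\left(-5\right) 33,C \right)} + B = 2 \left(\left(-5\right) 33\right) - 37957 = 2 \left(-165\right) - 37957 = -330 - 37957 = -38287$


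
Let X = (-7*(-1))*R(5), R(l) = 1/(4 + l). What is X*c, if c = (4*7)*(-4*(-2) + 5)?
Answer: 2548/9 ≈ 283.11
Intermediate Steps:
c = 364 (c = 28*(8 + 5) = 28*13 = 364)
X = 7/9 (X = (-7*(-1))/(4 + 5) = 7/9 ≈ 0.77778)
X*c = (7/9)*364 = 2548/9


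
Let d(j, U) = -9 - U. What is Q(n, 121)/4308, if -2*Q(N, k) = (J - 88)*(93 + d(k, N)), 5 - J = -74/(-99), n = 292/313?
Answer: 26945750/33372999 ≈ 0.80741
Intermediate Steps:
n = 292/313 (n = 292*(1/313) = 292/313 ≈ 0.93291)
J = 421/99 (J = 5 - (-74)/(-99) = 5 - (-74)*(-1)/99 = 5 - 1*74/99 = 5 - 74/99 = 421/99 ≈ 4.2525)
Q(N, k) = 116074/33 - 8291*N/198 (Q(N, k) = -(421/99 - 88)*(93 + (-9 - N))/2 = -(-8291)*(84 - N)/198 = -(-232148/33 + 8291*N/99)/2 = 116074/33 - 8291*N/198)
Q(n, 121)/4308 = (116074/33 - 8291/198*292/313)/4308 = (116074/33 - 1210486/30987)*(1/4308) = (107783000/30987)*(1/4308) = 26945750/33372999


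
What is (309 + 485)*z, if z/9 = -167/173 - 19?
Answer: -24682284/173 ≈ -1.4267e+5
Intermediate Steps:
z = -31086/173 (z = 9*(-167/173 - 19) = 9*(-3454/173) = -31086/173 ≈ -179.69)
(309 + 485)*z = (309 + 485)*(-31086/173) = 794*(-31086/173) = -24682284/173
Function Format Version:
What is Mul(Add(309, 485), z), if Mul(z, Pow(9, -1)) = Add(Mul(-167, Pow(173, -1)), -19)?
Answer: Rational(-24682284, 173) ≈ -1.4267e+5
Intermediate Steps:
z = Rational(-31086, 173) (z = Mul(9, Add(Mul(-167, Pow(173, -1)), -19)) = Mul(9, Add(Mul(-167, Rational(1, 173)), -19)) = Mul(9, Add(Rational(-167, 173), -19)) = Mul(9, Rational(-3454, 173)) = Rational(-31086, 173) ≈ -179.69)
Mul(Add(309, 485), z) = Mul(Add(309, 485), Rational(-31086, 173)) = Mul(794, Rational(-31086, 173)) = Rational(-24682284, 173)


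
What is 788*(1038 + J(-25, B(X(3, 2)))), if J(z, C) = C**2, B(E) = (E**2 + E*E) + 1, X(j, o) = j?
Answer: 1102412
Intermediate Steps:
B(E) = 1 + 2*E**2 (B(E) = (E**2 + E**2) + 1 = 2*E**2 + 1 = 1 + 2*E**2)
788*(1038 + J(-25, B(X(3, 2)))) = 788*(1038 + (1 + 2*3**2)**2) = 788*(1038 + (1 + 2*9)**2) = 788*(1038 + (1 + 18)**2) = 788*(1038 + 19**2) = 788*(1038 + 361) = 788*1399 = 1102412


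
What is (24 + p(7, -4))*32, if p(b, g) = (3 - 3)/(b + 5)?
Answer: 768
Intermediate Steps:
p(b, g) = 0 (p(b, g) = 0/(5 + b) = 0)
(24 + p(7, -4))*32 = (24 + 0)*32 = 24*32 = 768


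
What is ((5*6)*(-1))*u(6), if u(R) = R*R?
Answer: -1080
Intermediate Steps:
u(R) = R²
((5*6)*(-1))*u(6) = ((5*6)*(-1))*6² = (30*(-1))*36 = -30*36 = -1080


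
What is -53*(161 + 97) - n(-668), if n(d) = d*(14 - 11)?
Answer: -11670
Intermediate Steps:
n(d) = 3*d (n(d) = d*3 = 3*d)
-53*(161 + 97) - n(-668) = -53*(161 + 97) - 3*(-668) = -53*258 - 1*(-2004) = -13674 + 2004 = -11670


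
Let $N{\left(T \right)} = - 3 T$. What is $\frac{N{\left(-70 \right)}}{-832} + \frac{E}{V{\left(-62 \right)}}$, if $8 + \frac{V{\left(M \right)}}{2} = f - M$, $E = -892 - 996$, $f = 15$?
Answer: $- \frac{399949}{28704} \approx -13.934$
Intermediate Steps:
$E = -1888$
$V{\left(M \right)} = 14 - 2 M$ ($V{\left(M \right)} = -16 + 2 \left(15 - M\right) = -16 - \left(-30 + 2 M\right) = 14 - 2 M$)
$\frac{N{\left(-70 \right)}}{-832} + \frac{E}{V{\left(-62 \right)}} = \frac{\left(-3\right) \left(-70\right)}{-832} - \frac{1888}{14 - -124} = 210 \left(- \frac{1}{832}\right) - \frac{1888}{14 + 124} = - \frac{105}{416} - \frac{1888}{138} = - \frac{105}{416} - \frac{944}{69} = - \frac{399949}{28704}$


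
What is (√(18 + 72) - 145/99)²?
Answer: 903115/9801 - 290*√10/33 ≈ 64.355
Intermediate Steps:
(√(18 + 72) - 145/99)² = (√90 - 145*1/99)² = (3*√10 - 145/99)² = (-145/99 + 3*√10)²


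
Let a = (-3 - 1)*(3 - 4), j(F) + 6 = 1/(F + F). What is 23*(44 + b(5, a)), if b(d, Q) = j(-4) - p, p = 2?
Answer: 6601/8 ≈ 825.13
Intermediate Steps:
j(F) = -6 + 1/(2*F) (j(F) = -6 + 1/(F + F) = -6 + 1/(2*F))
a = 4 (a = -4*(-1) = 4)
b(d, Q) = -65/8 (b(d, Q) = (-6 + (½)/(-4)) - 1*2 = (-6 + (½)*(-¼)) - 2 = (-6 - ⅛) - 2 = -49/8 - 2 = -65/8)
23*(44 + b(5, a)) = 23*(44 - 65/8) = 23*(287/8) = 6601/8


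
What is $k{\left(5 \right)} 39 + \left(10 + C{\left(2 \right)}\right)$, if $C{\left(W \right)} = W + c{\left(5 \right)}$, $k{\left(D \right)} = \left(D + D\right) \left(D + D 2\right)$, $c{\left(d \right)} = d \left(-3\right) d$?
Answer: $5787$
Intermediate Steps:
$c{\left(d \right)} = - 3 d^{2}$ ($c{\left(d \right)} = - 3 d d = - 3 d^{2}$)
$k{\left(D \right)} = 6 D^{2}$ ($k{\left(D \right)} = 2 D \left(D + 2 D\right) = 2 D 3 D = 6 D^{2}$)
$C{\left(W \right)} = -75 + W$ ($C{\left(W \right)} = W - 3 \cdot 5^{2} = W - 75 = -75 + W$)
$k{\left(5 \right)} 39 + \left(10 + C{\left(2 \right)}\right) = 6 \cdot 5^{2} \cdot 39 + \left(10 + \left(-75 + 2\right)\right) = 6 \cdot 25 \cdot 39 + \left(10 - 73\right) = 150 \cdot 39 - 63 = 5850 - 63 = 5787$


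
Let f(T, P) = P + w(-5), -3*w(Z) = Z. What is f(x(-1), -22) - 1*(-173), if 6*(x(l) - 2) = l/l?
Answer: 458/3 ≈ 152.67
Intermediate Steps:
x(l) = 13/6 (x(l) = 2 + (l/l)/6 = 2 + (1/6)*1 = 2 + 1/6 = 13/6)
w(Z) = -Z/3
f(T, P) = 5/3 + P (f(T, P) = P - 1/3*(-5) = P + 5/3 = 5/3 + P)
f(x(-1), -22) - 1*(-173) = (5/3 - 22) - 1*(-173) = -61/3 + 173 = 458/3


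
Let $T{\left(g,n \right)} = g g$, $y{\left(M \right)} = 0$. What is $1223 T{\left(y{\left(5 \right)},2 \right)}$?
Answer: $0$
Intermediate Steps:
$T{\left(g,n \right)} = g^{2}$
$1223 T{\left(y{\left(5 \right)},2 \right)} = 1223 \cdot 0^{2} = 1223 \cdot 0 = 0$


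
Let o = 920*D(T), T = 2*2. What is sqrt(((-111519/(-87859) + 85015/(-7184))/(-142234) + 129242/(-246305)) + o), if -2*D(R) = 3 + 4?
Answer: I*sqrt(272620120674155950889006737429594356810)/290948176151791720 ≈ 56.75*I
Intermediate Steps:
T = 4
D(R) = -7/2 (D(R) = -(3 + 4)/2 = -1/2*7 = -7/2)
o = -3220 (o = 920*(-7/2) = -3220)
sqrt(((-111519/(-87859) + 85015/(-7184))/(-142234) + 129242/(-246305)) + o) = sqrt(((-111519/(-87859) + 85015/(-7184))/(-142234) + 129242/(-246305)) - 3220) = sqrt(((-111519*(-1/87859) + 85015*(-1/7184))*(-1/142234) + 129242*(-1/246305)) - 3220) = sqrt(((111519/87859 - 85015/7184)*(-1/142234) - 129242/246305) - 3220) = sqrt((-6668180389/631179056*(-1/142234) - 129242/246305) - 3220) = sqrt((6668180389/89775121851104 - 129242/246305) - 3220) = sqrt(-11601073892109670523/22112061387536170720 - 3220) = sqrt(-71212438741758579388923/22112061387536170720) = I*sqrt(272620120674155950889006737429594356810)/290948176151791720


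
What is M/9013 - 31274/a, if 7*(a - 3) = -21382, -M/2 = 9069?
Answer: 1585662116/192526693 ≈ 8.2361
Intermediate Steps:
M = -18138 (M = -2*9069 = -18138)
a = -21361/7 (a = 3 + (⅐)*(-21382) = 3 - 21382/7 = -21361/7 ≈ -3051.6)
M/9013 - 31274/a = -18138/9013 - 31274/(-21361/7) = -18138*1/9013 - 31274*(-7/21361) = -18138/9013 + 218918/21361 = 1585662116/192526693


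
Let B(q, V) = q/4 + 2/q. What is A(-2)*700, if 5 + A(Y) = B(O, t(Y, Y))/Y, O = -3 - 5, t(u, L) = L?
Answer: -5425/2 ≈ -2712.5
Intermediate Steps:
O = -8
B(q, V) = 2/q + q/4 (B(q, V) = q*(1/4) + 2/q = q/4 + 2/q = 2/q + q/4)
A(Y) = -5 - 9/(4*Y) (A(Y) = -5 + (2/(-8) + (1/4)*(-8))/Y = -5 + (2*(-1/8) - 2)/Y = -5 + (-1/4 - 2)/Y = -5 - 9/(4*Y))
A(-2)*700 = (-5 - 9/4/(-2))*700 = (-5 - 9/4*(-1/2))*700 = (-5 + 9/8)*700 = -31/8*700 = -5425/2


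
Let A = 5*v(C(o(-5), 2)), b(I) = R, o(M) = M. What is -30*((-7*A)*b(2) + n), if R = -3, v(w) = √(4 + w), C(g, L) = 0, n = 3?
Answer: -6390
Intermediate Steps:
b(I) = -3
A = 10 (A = 5*√(4 + 0) = 5*√4 = 5*2 = 10)
-30*((-7*A)*b(2) + n) = -30*(-7*10*(-3) + 3) = -30*(-70*(-3) + 3) = -30*(210 + 3) = -30*213 = -6390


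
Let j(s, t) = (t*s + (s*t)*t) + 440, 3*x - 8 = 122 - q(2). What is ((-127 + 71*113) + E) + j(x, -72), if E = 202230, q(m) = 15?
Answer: 406526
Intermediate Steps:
x = 115/3 (x = 8/3 + (122 - 1*15)/3 = 8/3 + (122 - 15)/3 = 8/3 + (⅓)*107 = 8/3 + 107/3 = 115/3 ≈ 38.333)
j(s, t) = 440 + s*t + s*t² (j(s, t) = (s*t + s*t²) + 440 = 440 + s*t + s*t²)
((-127 + 71*113) + E) + j(x, -72) = ((-127 + 71*113) + 202230) + (440 + (115/3)*(-72) + (115/3)*(-72)²) = ((-127 + 8023) + 202230) + (440 - 2760 + (115/3)*5184) = (7896 + 202230) + (440 - 2760 + 198720) = 210126 + 196400 = 406526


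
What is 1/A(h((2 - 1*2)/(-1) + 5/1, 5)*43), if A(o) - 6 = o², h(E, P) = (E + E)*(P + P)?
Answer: 1/18490006 ≈ 5.4083e-8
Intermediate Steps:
h(E, P) = 4*E*P (h(E, P) = (2*E)*(2*P) = 4*E*P)
A(o) = 6 + o²
1/A(h((2 - 1*2)/(-1) + 5/1, 5)*43) = 1/(6 + ((4*((2 - 1*2)/(-1) + 5/1)*5)*43)²) = 1/(6 + ((4*((2 - 2)*(-1) + 5*1)*5)*43)²) = 1/(6 + ((4*(0*(-1) + 5)*5)*43)²) = 1/(6 + ((4*(0 + 5)*5)*43)²) = 1/(6 + ((4*5*5)*43)²) = 1/(6 + (100*43)²) = 1/(6 + 4300²) = 1/(6 + 18490000) = 1/18490006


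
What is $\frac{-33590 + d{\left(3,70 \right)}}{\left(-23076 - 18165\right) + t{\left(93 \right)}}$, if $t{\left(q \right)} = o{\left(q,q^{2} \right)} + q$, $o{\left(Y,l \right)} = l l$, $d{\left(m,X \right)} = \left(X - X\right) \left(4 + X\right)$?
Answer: $- \frac{33590}{74764053} \approx -0.00044928$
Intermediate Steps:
$d{\left(m,X \right)} = 0$ ($d{\left(m,X \right)} = 0 \left(4 + X\right) = 0$)
$o{\left(Y,l \right)} = l^{2}$
$t{\left(q \right)} = q + q^{4}$ ($t{\left(q \right)} = \left(q^{2}\right)^{2} + q = q^{4} + q = q + q^{4}$)
$\frac{-33590 + d{\left(3,70 \right)}}{\left(-23076 - 18165\right) + t{\left(93 \right)}} = \frac{-33590 + 0}{\left(-23076 - 18165\right) + \left(93 + 93^{4}\right)} = - \frac{33590}{-41241 + \left(93 + 74805201\right)} = - \frac{33590}{-41241 + 74805294} = - \frac{33590}{74764053}$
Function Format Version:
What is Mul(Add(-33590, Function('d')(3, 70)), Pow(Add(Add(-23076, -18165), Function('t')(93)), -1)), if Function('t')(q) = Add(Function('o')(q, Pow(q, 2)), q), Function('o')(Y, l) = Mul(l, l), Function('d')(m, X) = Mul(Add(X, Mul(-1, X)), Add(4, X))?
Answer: Rational(-33590, 74764053) ≈ -0.00044928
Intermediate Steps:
Function('d')(m, X) = 0 (Function('d')(m, X) = Mul(0, Add(4, X)) = 0)
Function('o')(Y, l) = Pow(l, 2)
Function('t')(q) = Add(q, Pow(q, 4)) (Function('t')(q) = Add(Pow(Pow(q, 2), 2), q) = Add(Pow(q, 4), q) = Add(q, Pow(q, 4)))
Mul(Add(-33590, Function('d')(3, 70)), Pow(Add(Add(-23076, -18165), Function('t')(93)), -1)) = Mul(Add(-33590, 0), Pow(Add(Add(-23076, -18165), Add(93, Pow(93, 4))), -1)) = Mul(-33590, Pow(Add(-41241, Add(93, 74805201)), -1)) = Mul(-33590, Pow(Add(-41241, 74805294), -1)) = Mul(-33590, Pow(74764053, -1)) = Mul(-33590, Rational(1, 74764053)) = Rational(-33590, 74764053)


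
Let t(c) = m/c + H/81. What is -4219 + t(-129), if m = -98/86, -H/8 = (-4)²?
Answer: -632110760/149769 ≈ -4220.6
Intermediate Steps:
H = -128 (H = -8*(-4)² = -8*16 = -128)
m = -49/43 (m = -98*1/86 = -49/43 ≈ -1.1395)
t(c) = -128/81 - 49/(43*c) (t(c) = -49/(43*c) - 128/81 = -128/81 - 49/(43*c))
-4219 + t(-129) = -4219 + (1/3483)*(-3969 - 5504*(-129))/(-129) = -4219 + (1/3483)*(-1/129)*(-3969 + 710016) = -4219 + (1/3483)*(-1/129)*706047 = -4219 - 235349/149769 = -632110760/149769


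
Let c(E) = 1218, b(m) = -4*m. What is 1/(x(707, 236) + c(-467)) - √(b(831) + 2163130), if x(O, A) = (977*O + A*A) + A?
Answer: 1/747889 - √2159806 ≈ -1469.6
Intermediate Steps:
x(O, A) = A + A² + 977*O (x(O, A) = (977*O + A²) + A = (A² + 977*O) + A = A + A² + 977*O)
1/(x(707, 236) + c(-467)) - √(b(831) + 2163130) = 1/((236 + 236² + 977*707) + 1218) - √(-4*831 + 2163130) = 1/((236 + 55696 + 690739) + 1218) - √(-3324 + 2163130) = 1/(746671 + 1218) - √2159806 = 1/747889 - √2159806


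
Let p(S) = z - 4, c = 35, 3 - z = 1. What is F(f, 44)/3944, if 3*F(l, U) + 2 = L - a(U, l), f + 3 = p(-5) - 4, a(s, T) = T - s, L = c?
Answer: 43/5916 ≈ 0.0072684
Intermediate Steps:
z = 2 (z = 3 - 1*1 = 3 - 1 = 2)
p(S) = -2 (p(S) = 2 - 4 = -2)
L = 35
f = -9 (f = -3 + (-2 - 4) = -3 - 6 = -9)
F(l, U) = 11 - l/3 + U/3 (F(l, U) = -⅔ + (35 - (l - U))/3 = -⅔ + (35 + (U - l))/3 = -⅔ + (35 + U - l)/3 = -⅔ + (35/3 - l/3 + U/3) = 11 - l/3 + U/3)
F(f, 44)/3944 = (11 - ⅓*(-9) + (⅓)*44)/3944 = (11 + 3 + 44/3)*(1/3944) = (86/3)*(1/3944) = 43/5916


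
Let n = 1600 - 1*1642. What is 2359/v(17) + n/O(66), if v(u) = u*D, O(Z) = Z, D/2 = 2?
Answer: 25473/748 ≈ 34.055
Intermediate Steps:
D = 4 (D = 2*2 = 4)
n = -42 (n = 1600 - 1642 = -42)
v(u) = 4*u (v(u) = u*4 = 4*u)
2359/v(17) + n/O(66) = 2359/((4*17)) - 42/66 = 2359/68 - 42*1/66 = 2359*(1/68) - 7/11 = 2359/68 - 7/11 = 25473/748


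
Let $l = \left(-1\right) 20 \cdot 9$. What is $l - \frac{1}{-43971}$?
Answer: $- \frac{7914779}{43971} \approx -180.0$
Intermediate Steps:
$l = -180$ ($l = \left(-20\right) 9 = -180$)
$l - \frac{1}{-43971} = -180 - \frac{1}{-43971} = -180 - - \frac{1}{43971} = -180 + \frac{1}{43971} = - \frac{7914779}{43971}$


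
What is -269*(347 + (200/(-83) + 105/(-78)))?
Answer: -199253949/2158 ≈ -92333.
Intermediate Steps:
-269*(347 + (200/(-83) + 105/(-78))) = -269*(347 + (200*(-1/83) + 105*(-1/78))) = -269*(347 + (-200/83 - 35/26)) = -269*(347 - 8105/2158) = -269*740721/2158 = -199253949/2158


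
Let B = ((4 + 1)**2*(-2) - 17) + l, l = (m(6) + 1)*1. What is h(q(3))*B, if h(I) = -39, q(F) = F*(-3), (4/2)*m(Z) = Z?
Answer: 2457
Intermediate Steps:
m(Z) = Z/2
q(F) = -3*F
l = 4 (l = ((1/2)*6 + 1)*1 = (3 + 1)*1 = 4*1 = 4)
B = -63 (B = ((4 + 1)**2*(-2) - 17) + 4 = (5**2*(-2) - 17) + 4 = (25*(-2) - 17) + 4 = (-50 - 17) + 4 = -67 + 4 = -63)
h(q(3))*B = -39*(-63) = 2457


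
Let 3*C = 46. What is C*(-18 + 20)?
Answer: 92/3 ≈ 30.667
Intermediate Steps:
C = 46/3 (C = (⅓)*46 = 46/3 ≈ 15.333)
C*(-18 + 20) = 46*(-18 + 20)/3 = (46/3)*2 = 92/3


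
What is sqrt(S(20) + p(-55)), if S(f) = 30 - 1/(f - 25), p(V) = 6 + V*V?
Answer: sqrt(76530)/5 ≈ 55.328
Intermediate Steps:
p(V) = 6 + V**2
S(f) = 30 - 1/(-25 + f)
sqrt(S(20) + p(-55)) = sqrt((-751 + 30*20)/(-25 + 20) + (6 + (-55)**2)) = sqrt((-751 + 600)/(-5) + (6 + 3025)) = sqrt(-1/5*(-151) + 3031) = sqrt(151/5 + 3031) = sqrt(15306/5) = sqrt(76530)/5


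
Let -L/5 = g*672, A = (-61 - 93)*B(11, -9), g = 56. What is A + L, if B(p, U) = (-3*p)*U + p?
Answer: -235592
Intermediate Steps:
B(p, U) = p - 3*U*p (B(p, U) = -3*U*p + p = p - 3*U*p)
A = -47432 (A = (-61 - 93)*(11*(1 - 3*(-9))) = -1694*(1 + 27) = -1694*28 = -154*308 = -47432)
L = -188160 (L = -280*672 = -5*37632 = -188160)
A + L = -47432 - 188160 = -235592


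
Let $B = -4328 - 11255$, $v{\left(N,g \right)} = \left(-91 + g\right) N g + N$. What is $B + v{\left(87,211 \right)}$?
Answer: $2187344$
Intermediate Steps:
$v{\left(N,g \right)} = N + N g \left(-91 + g\right)$ ($v{\left(N,g \right)} = N \left(-91 + g\right) g + N = N g \left(-91 + g\right) + N = N + N g \left(-91 + g\right)$)
$B = -15583$
$B + v{\left(87,211 \right)} = -15583 + 87 \left(1 + 211^{2} - 19201\right) = -15583 + 87 \left(1 + 44521 - 19201\right) = -15583 + 87 \cdot 25321 = -15583 + 2202927 = 2187344$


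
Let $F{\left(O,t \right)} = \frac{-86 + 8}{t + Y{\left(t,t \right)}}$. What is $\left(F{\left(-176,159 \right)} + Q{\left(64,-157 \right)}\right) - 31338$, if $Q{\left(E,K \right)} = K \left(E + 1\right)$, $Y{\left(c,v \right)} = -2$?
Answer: $- \frac{6522329}{157} \approx -41544.0$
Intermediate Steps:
$Q{\left(E,K \right)} = K \left(1 + E\right)$
$F{\left(O,t \right)} = - \frac{78}{-2 + t}$ ($F{\left(O,t \right)} = \frac{-86 + 8}{t - 2} = - \frac{78}{-2 + t}$)
$\left(F{\left(-176,159 \right)} + Q{\left(64,-157 \right)}\right) - 31338 = \left(- \frac{78}{-2 + 159} - 157 \left(1 + 64\right)\right) - 31338 = \left(- \frac{78}{157} - 10205\right) - 31338 = - \frac{1602263}{157} - 31338 = - \frac{6522329}{157}$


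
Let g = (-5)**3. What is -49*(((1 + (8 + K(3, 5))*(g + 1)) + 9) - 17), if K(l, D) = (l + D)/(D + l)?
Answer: 55027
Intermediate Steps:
K(l, D) = 1 (K(l, D) = (D + l)/(D + l) = 1)
g = -125
-49*(((1 + (8 + K(3, 5))*(g + 1)) + 9) - 17) = -49*(((1 + (8 + 1)*(-125 + 1)) + 9) - 17) = -49*(((1 + 9*(-124)) + 9) - 17) = -49*(((1 - 1116) + 9) - 17) = -49*((-1115 + 9) - 17) = -49*(-1106 - 17) = -49*(-1123) = 55027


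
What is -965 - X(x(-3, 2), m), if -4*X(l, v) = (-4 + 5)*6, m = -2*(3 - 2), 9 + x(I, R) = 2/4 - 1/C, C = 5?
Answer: -1927/2 ≈ -963.50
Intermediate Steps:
x(I, R) = -87/10 (x(I, R) = -9 + (2/4 - 1/5) = -9 + (2*(¼) - 1*⅕) = -9 + (½ - ⅕) = -9 + 3/10 = -87/10)
m = -2 (m = -2*1 = -2)
X(l, v) = -3/2 (X(l, v) = -(-4 + 5)*6/4 = -6/4 = -¼*6 = -3/2)
-965 - X(x(-3, 2), m) = -965 - 1*(-3/2) = -965 + 3/2 = -1927/2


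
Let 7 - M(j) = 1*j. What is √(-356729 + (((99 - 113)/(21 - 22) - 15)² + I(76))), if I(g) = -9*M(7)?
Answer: 2*I*√89182 ≈ 597.27*I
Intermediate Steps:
M(j) = 7 - j
I(g) = 0 (I(g) = -9*(7 - 1*7) = -9*(7 - 7) = -9*0 = 0)
√(-356729 + (((99 - 113)/(21 - 22) - 15)² + I(76))) = √(-356729 + (((99 - 113)/(21 - 22) - 15)² + 0)) = √(-356729 + ((-14/(-1) - 15)² + 0)) = √(-356729 + ((-14*(-1) - 15)² + 0)) = √(-356729 + ((14 - 15)² + 0)) = √(-356729 + ((-1)² + 0)) = √(-356729 + (1 + 0)) = √(-356729 + 1) = √(-356728) = 2*I*√89182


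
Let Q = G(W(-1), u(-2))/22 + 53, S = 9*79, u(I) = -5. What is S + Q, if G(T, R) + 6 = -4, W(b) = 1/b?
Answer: 8399/11 ≈ 763.54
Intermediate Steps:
G(T, R) = -10 (G(T, R) = -6 - 4 = -10)
S = 711
Q = 578/11 (Q = -10/22 + 53 = -10*1/22 + 53 = -5/11 + 53 = 578/11 ≈ 52.545)
S + Q = 711 + 578/11 = 8399/11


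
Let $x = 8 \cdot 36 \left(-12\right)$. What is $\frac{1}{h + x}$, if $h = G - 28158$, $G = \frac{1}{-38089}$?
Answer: $- \frac{38089}{1204145647} \approx -3.1632 \cdot 10^{-5}$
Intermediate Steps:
$G = - \frac{1}{38089} \approx -2.6254 \cdot 10^{-5}$
$h = - \frac{1072510063}{38089}$ ($h = - \frac{1}{38089} - 28158 = - \frac{1072510063}{38089} \approx -28158.0$)
$x = -3456$ ($x = 288 \left(-12\right) = -3456$)
$\frac{1}{h + x} = \frac{1}{- \frac{1072510063}{38089} - 3456} = \frac{1}{- \frac{1204145647}{38089}} = - \frac{38089}{1204145647}$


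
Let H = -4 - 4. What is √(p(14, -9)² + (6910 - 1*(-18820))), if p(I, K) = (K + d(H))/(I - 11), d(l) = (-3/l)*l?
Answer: √25746 ≈ 160.46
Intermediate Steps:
H = -8
d(l) = -3
p(I, K) = (-3 + K)/(-11 + I) (p(I, K) = (K - 3)/(I - 11) = (-3 + K)/(-11 + I))
√(p(14, -9)² + (6910 - 1*(-18820))) = √(((-3 - 9)/(-11 + 14))² + (6910 - 1*(-18820))) = √((-12/3)² + (6910 + 18820)) = √(((⅓)*(-12))² + 25730) = √((-4)² + 25730) = √(16 + 25730) = √25746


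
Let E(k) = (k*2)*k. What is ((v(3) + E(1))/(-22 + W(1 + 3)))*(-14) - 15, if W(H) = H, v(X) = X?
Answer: -100/9 ≈ -11.111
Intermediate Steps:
E(k) = 2*k² (E(k) = (2*k)*k = 2*k²)
((v(3) + E(1))/(-22 + W(1 + 3)))*(-14) - 15 = ((3 + 2*1²)/(-22 + (1 + 3)))*(-14) - 15 = ((3 + 2*1)/(-22 + 4))*(-14) - 15 = ((3 + 2)/(-18))*(-14) - 15 = (5*(-1/18))*(-14) - 15 = -5/18*(-14) - 15 = 35/9 - 15 = -100/9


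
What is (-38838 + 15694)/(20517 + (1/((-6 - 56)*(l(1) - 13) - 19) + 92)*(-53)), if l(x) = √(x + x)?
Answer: -55356171046660/37410218482567 - 19012796*√2/37410218482567 ≈ -1.4797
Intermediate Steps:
l(x) = √2*√x (l(x) = √(2*x) = √2*√x)
(-38838 + 15694)/(20517 + (1/((-6 - 56)*(l(1) - 13) - 19) + 92)*(-53)) = (-38838 + 15694)/(20517 + (1/((-6 - 56)*(√2*√1 - 13) - 19) + 92)*(-53)) = -23144/(20517 + (1/(-62*(√2*1 - 13) - 19) + 92)*(-53)) = -23144/(20517 + (1/(-62*(√2 - 13) - 19) + 92)*(-53)) = -23144/(20517 + (1/(-62*(-13 + √2) - 19) + 92)*(-53)) = -23144/(20517 + (1/((806 - 62*√2) - 19) + 92)*(-53)) = -23144/(20517 + (1/(787 - 62*√2) + 92)*(-53)) = -23144/(20517 + (92 + 1/(787 - 62*√2))*(-53)) = -23144/(20517 + (-4876 - 53/(787 - 62*√2))) = -23144/(15641 - 53/(787 - 62*√2))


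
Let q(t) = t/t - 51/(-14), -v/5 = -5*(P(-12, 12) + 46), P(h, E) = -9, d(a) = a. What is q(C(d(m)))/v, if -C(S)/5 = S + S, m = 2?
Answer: 13/2590 ≈ 0.0050193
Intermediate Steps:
C(S) = -10*S (C(S) = -5*(S + S) = -10*S)
v = 925 (v = -(-25)*(-9 + 46) = -(-25)*37 = -5*(-185) = 925)
q(t) = 65/14 (q(t) = 1 - 51*(-1/14) = 1 + 51/14 = 65/14)
q(C(d(m)))/v = (65/14)/925 = (65/14)*(1/925) = 13/2590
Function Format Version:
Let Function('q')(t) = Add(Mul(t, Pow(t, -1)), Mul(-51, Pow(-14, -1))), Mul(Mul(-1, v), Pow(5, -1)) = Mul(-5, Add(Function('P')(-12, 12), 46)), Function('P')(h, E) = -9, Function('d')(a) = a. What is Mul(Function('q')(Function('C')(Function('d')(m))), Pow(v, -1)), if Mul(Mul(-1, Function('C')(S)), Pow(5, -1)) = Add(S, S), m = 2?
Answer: Rational(13, 2590) ≈ 0.0050193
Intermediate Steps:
Function('C')(S) = Mul(-10, S) (Function('C')(S) = Mul(-5, Add(S, S)) = Mul(-5, Mul(2, S)) = Mul(-10, S))
v = 925 (v = Mul(-5, Mul(-5, Add(-9, 46))) = Mul(-5, Mul(-5, 37)) = Mul(-5, -185) = 925)
Function('q')(t) = Rational(65, 14) (Function('q')(t) = Add(1, Mul(-51, Rational(-1, 14))) = Add(1, Rational(51, 14)) = Rational(65, 14))
Mul(Function('q')(Function('C')(Function('d')(m))), Pow(v, -1)) = Mul(Rational(65, 14), Pow(925, -1)) = Mul(Rational(65, 14), Rational(1, 925)) = Rational(13, 2590)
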